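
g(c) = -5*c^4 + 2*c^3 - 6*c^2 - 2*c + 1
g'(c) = -20*c^3 + 6*c^2 - 12*c - 2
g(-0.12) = 1.15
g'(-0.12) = -0.44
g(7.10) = -12305.68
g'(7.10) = -6942.96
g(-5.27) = -4304.49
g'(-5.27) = 3155.14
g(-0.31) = 0.94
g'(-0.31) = 2.89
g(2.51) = -208.65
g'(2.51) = -310.58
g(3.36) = -634.87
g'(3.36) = -733.24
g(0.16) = 0.53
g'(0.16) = -3.85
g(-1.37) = -30.28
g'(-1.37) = 77.13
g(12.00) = -101111.00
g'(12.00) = -33842.00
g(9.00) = -31850.00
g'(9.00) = -14204.00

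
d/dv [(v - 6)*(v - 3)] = 2*v - 9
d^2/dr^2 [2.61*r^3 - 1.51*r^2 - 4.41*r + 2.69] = 15.66*r - 3.02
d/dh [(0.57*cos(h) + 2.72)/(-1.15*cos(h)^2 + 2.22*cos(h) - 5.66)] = (-0.6555*cos(h)^2 - 6.256*cos(h) + 9.2646)*sin(h)/(1.3225*cos(h)^4 - 5.106*cos(h)^3 + 17.9464*cos(h)^2 - 25.1304*cos(h) + 32.0356)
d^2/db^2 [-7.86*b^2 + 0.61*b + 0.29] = -15.7200000000000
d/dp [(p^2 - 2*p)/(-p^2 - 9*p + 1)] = (-11*p^2 + 2*p - 2)/(p^4 + 18*p^3 + 79*p^2 - 18*p + 1)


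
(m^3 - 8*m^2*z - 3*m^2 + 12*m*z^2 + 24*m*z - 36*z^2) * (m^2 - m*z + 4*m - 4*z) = m^5 - 9*m^4*z + m^4 + 20*m^3*z^2 - 9*m^3*z - 12*m^3 - 12*m^2*z^3 + 20*m^2*z^2 + 108*m^2*z - 12*m*z^3 - 240*m*z^2 + 144*z^3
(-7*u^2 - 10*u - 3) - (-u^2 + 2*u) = -6*u^2 - 12*u - 3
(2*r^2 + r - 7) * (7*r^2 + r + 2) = 14*r^4 + 9*r^3 - 44*r^2 - 5*r - 14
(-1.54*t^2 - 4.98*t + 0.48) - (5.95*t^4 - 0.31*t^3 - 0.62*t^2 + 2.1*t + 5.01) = -5.95*t^4 + 0.31*t^3 - 0.92*t^2 - 7.08*t - 4.53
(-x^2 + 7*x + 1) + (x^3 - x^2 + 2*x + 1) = x^3 - 2*x^2 + 9*x + 2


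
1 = 1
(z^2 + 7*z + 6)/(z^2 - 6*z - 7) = (z + 6)/(z - 7)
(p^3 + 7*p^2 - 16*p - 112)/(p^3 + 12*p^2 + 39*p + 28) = (p - 4)/(p + 1)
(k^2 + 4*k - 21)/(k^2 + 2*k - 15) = (k + 7)/(k + 5)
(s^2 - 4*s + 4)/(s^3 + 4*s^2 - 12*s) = (s - 2)/(s*(s + 6))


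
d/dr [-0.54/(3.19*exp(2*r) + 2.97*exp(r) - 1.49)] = (3.4452*exp(r) + 1.6038)*exp(r)/(3.19*exp(2*r) + 2.97*exp(r) - 1.49)^2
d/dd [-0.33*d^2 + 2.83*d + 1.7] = 2.83 - 0.66*d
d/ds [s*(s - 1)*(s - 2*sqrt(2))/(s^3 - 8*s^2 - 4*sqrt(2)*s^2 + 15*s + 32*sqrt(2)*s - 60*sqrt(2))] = (-7*s^4 - 2*sqrt(2)*s^4 + 30*s^3 + 60*sqrt(2)*s^3 - 226*sqrt(2)*s^2 - 127*s^2 + 120*sqrt(2)*s + 480*s - 240)/(s^6 - 16*s^5 - 8*sqrt(2)*s^5 + 126*s^4 + 128*sqrt(2)*s^4 - 752*sqrt(2)*s^3 - 752*s^3 + 1920*sqrt(2)*s^2 + 3233*s^2 - 7680*s - 1800*sqrt(2)*s + 7200)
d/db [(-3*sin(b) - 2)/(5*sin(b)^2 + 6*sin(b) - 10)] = (15*sin(b)^2 + 20*sin(b) + 42)*cos(b)/(5*sin(b)^2 + 6*sin(b) - 10)^2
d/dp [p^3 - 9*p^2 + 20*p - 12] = 3*p^2 - 18*p + 20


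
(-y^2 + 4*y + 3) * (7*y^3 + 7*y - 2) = -7*y^5 + 28*y^4 + 14*y^3 + 30*y^2 + 13*y - 6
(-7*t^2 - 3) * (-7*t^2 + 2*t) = 49*t^4 - 14*t^3 + 21*t^2 - 6*t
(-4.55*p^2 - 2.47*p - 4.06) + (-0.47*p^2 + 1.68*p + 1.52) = -5.02*p^2 - 0.79*p - 2.54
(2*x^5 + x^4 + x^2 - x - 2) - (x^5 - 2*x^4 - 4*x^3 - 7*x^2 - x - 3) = x^5 + 3*x^4 + 4*x^3 + 8*x^2 + 1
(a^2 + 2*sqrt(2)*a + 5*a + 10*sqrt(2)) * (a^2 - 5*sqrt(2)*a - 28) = a^4 - 3*sqrt(2)*a^3 + 5*a^3 - 48*a^2 - 15*sqrt(2)*a^2 - 240*a - 56*sqrt(2)*a - 280*sqrt(2)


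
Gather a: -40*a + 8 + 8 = 16 - 40*a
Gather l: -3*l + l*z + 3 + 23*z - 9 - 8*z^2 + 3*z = l*(z - 3) - 8*z^2 + 26*z - 6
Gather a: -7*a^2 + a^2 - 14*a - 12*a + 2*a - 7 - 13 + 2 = -6*a^2 - 24*a - 18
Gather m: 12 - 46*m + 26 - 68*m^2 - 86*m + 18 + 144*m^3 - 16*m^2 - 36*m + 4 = 144*m^3 - 84*m^2 - 168*m + 60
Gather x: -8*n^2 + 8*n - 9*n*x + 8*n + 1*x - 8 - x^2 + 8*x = -8*n^2 + 16*n - x^2 + x*(9 - 9*n) - 8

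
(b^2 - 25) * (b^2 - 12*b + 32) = b^4 - 12*b^3 + 7*b^2 + 300*b - 800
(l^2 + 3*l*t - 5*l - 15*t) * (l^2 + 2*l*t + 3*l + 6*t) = l^4 + 5*l^3*t - 2*l^3 + 6*l^2*t^2 - 10*l^2*t - 15*l^2 - 12*l*t^2 - 75*l*t - 90*t^2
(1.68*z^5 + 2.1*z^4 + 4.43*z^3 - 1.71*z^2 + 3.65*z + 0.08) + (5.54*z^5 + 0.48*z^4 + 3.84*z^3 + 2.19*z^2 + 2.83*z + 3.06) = 7.22*z^5 + 2.58*z^4 + 8.27*z^3 + 0.48*z^2 + 6.48*z + 3.14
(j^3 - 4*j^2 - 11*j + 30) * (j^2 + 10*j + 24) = j^5 + 6*j^4 - 27*j^3 - 176*j^2 + 36*j + 720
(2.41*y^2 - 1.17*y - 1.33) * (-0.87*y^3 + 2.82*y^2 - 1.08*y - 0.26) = -2.0967*y^5 + 7.8141*y^4 - 4.7451*y^3 - 3.1136*y^2 + 1.7406*y + 0.3458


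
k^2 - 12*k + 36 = (k - 6)^2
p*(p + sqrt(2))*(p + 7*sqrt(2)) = p^3 + 8*sqrt(2)*p^2 + 14*p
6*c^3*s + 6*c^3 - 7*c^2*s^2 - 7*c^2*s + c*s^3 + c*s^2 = (-6*c + s)*(-c + s)*(c*s + c)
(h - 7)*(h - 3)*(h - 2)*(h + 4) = h^4 - 8*h^3 - 7*h^2 + 122*h - 168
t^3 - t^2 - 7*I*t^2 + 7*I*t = t*(t - 1)*(t - 7*I)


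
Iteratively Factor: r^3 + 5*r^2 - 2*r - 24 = (r + 4)*(r^2 + r - 6) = (r + 3)*(r + 4)*(r - 2)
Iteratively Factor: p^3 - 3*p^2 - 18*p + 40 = (p - 2)*(p^2 - p - 20) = (p - 5)*(p - 2)*(p + 4)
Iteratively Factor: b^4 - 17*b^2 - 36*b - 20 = (b + 1)*(b^3 - b^2 - 16*b - 20) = (b + 1)*(b + 2)*(b^2 - 3*b - 10) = (b + 1)*(b + 2)^2*(b - 5)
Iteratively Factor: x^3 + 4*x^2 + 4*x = (x)*(x^2 + 4*x + 4) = x*(x + 2)*(x + 2)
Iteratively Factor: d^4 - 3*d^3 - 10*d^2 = (d)*(d^3 - 3*d^2 - 10*d) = d^2*(d^2 - 3*d - 10) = d^2*(d + 2)*(d - 5)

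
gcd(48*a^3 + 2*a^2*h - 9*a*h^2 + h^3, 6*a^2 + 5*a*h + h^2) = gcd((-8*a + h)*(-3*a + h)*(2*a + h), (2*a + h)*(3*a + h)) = 2*a + h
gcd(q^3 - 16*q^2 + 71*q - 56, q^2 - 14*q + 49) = q - 7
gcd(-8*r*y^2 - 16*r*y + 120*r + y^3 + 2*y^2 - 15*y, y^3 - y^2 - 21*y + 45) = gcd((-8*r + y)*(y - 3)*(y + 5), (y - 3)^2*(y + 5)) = y^2 + 2*y - 15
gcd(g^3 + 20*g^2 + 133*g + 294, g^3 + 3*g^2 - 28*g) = g + 7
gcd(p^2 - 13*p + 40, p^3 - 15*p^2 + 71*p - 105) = p - 5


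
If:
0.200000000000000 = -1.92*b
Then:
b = -0.10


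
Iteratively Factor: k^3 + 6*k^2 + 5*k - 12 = (k + 3)*(k^2 + 3*k - 4) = (k - 1)*(k + 3)*(k + 4)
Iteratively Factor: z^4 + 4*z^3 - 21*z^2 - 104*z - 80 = (z - 5)*(z^3 + 9*z^2 + 24*z + 16) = (z - 5)*(z + 4)*(z^2 + 5*z + 4) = (z - 5)*(z + 1)*(z + 4)*(z + 4)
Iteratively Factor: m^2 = (m)*(m)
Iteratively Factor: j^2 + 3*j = (j + 3)*(j)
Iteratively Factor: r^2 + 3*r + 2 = (r + 1)*(r + 2)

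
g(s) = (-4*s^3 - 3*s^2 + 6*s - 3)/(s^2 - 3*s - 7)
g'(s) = (3 - 2*s)*(-4*s^3 - 3*s^2 + 6*s - 3)/(s^2 - 3*s - 7)^2 + (-12*s^2 - 6*s + 6)/(s^2 - 3*s - 7)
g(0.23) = 0.24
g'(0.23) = -0.60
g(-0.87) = 2.16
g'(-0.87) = -3.41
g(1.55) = 1.71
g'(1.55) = 3.49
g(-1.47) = 13.04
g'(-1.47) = -154.66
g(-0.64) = 1.50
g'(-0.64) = -2.43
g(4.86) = -247.04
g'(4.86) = 663.62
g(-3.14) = 5.90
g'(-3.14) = -3.16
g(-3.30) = 6.40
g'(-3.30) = -3.15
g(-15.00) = 48.41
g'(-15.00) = -3.83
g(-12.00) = 37.02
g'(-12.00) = -3.76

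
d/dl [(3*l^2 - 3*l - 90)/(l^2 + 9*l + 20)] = 30/(l^2 + 8*l + 16)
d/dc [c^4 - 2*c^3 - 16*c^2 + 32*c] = 4*c^3 - 6*c^2 - 32*c + 32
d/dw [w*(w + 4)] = 2*w + 4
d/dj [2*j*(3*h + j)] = 6*h + 4*j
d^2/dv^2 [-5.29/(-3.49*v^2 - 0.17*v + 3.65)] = (-128.865458*v^2 - 6.277114*v + 5.29*(6.98*v + 0.17)*(13.96*v + 0.34) + 134.77333)/(3.49*v^2 + 0.17*v - 3.65)^3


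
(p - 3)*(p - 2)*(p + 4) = p^3 - p^2 - 14*p + 24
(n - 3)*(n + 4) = n^2 + n - 12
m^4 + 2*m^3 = m^3*(m + 2)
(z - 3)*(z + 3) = z^2 - 9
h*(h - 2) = h^2 - 2*h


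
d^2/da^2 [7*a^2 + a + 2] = 14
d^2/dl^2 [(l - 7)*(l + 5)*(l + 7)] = 6*l + 10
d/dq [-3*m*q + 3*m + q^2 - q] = -3*m + 2*q - 1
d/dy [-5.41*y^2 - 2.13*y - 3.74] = -10.82*y - 2.13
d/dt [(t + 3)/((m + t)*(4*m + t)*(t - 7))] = ((m + t)*(4*m + t)*(t - 7) - (m + t)*(4*m + t)*(t + 3) - (m + t)*(t - 7)*(t + 3) - (4*m + t)*(t - 7)*(t + 3))/((m + t)^2*(4*m + t)^2*(t - 7)^2)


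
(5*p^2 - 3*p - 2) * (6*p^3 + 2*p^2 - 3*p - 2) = 30*p^5 - 8*p^4 - 33*p^3 - 5*p^2 + 12*p + 4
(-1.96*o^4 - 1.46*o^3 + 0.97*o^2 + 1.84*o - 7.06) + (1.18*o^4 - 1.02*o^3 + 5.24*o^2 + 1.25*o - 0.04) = -0.78*o^4 - 2.48*o^3 + 6.21*o^2 + 3.09*o - 7.1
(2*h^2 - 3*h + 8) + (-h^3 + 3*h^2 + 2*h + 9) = -h^3 + 5*h^2 - h + 17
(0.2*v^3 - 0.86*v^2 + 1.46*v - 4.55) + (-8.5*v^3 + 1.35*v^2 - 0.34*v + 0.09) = -8.3*v^3 + 0.49*v^2 + 1.12*v - 4.46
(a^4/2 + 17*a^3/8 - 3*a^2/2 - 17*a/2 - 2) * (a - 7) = a^5/2 - 11*a^4/8 - 131*a^3/8 + 2*a^2 + 115*a/2 + 14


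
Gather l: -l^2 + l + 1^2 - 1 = -l^2 + l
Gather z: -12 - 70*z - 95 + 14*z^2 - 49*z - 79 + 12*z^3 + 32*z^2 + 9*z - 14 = 12*z^3 + 46*z^2 - 110*z - 200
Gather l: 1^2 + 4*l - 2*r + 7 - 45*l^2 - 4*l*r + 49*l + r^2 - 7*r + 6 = -45*l^2 + l*(53 - 4*r) + r^2 - 9*r + 14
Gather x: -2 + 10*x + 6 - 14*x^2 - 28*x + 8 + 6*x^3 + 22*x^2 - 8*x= 6*x^3 + 8*x^2 - 26*x + 12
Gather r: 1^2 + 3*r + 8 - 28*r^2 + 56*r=-28*r^2 + 59*r + 9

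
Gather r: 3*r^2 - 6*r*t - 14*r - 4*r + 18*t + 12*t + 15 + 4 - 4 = 3*r^2 + r*(-6*t - 18) + 30*t + 15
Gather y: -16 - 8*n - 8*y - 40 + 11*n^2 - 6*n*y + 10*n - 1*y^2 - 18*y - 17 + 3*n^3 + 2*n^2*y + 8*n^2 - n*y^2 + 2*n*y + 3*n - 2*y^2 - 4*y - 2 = 3*n^3 + 19*n^2 + 5*n + y^2*(-n - 3) + y*(2*n^2 - 4*n - 30) - 75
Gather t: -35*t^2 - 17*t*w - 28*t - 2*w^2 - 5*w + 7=-35*t^2 + t*(-17*w - 28) - 2*w^2 - 5*w + 7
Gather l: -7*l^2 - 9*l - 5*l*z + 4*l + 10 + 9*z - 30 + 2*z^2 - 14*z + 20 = -7*l^2 + l*(-5*z - 5) + 2*z^2 - 5*z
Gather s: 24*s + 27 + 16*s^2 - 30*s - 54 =16*s^2 - 6*s - 27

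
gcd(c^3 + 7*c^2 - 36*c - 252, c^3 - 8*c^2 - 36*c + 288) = c^2 - 36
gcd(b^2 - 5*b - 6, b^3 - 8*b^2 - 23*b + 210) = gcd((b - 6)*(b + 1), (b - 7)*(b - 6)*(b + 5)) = b - 6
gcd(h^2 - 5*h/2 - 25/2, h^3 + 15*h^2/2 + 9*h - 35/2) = 1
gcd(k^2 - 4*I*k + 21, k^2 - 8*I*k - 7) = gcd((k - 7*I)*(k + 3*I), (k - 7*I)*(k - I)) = k - 7*I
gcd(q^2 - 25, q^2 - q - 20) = q - 5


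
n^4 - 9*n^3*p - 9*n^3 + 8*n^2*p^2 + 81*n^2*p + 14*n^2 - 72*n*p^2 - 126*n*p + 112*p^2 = (n - 7)*(n - 2)*(n - 8*p)*(n - p)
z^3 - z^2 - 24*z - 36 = (z - 6)*(z + 2)*(z + 3)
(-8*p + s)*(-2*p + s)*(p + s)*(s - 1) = 16*p^3*s - 16*p^3 + 6*p^2*s^2 - 6*p^2*s - 9*p*s^3 + 9*p*s^2 + s^4 - s^3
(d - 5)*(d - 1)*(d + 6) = d^3 - 31*d + 30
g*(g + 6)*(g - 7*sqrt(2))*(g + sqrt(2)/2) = g^4 - 13*sqrt(2)*g^3/2 + 6*g^3 - 39*sqrt(2)*g^2 - 7*g^2 - 42*g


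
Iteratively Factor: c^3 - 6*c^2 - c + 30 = (c - 5)*(c^2 - c - 6) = (c - 5)*(c - 3)*(c + 2)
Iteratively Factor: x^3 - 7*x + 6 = (x - 1)*(x^2 + x - 6) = (x - 2)*(x - 1)*(x + 3)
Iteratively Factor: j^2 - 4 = (j + 2)*(j - 2)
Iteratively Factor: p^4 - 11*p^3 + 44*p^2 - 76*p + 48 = (p - 2)*(p^3 - 9*p^2 + 26*p - 24) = (p - 4)*(p - 2)*(p^2 - 5*p + 6) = (p - 4)*(p - 2)^2*(p - 3)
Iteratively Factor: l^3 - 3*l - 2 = (l - 2)*(l^2 + 2*l + 1) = (l - 2)*(l + 1)*(l + 1)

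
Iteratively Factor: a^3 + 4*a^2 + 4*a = (a + 2)*(a^2 + 2*a) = (a + 2)^2*(a)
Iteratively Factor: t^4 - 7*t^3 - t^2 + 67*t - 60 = (t + 3)*(t^3 - 10*t^2 + 29*t - 20) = (t - 1)*(t + 3)*(t^2 - 9*t + 20) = (t - 4)*(t - 1)*(t + 3)*(t - 5)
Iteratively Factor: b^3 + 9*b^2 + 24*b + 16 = (b + 4)*(b^2 + 5*b + 4) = (b + 4)^2*(b + 1)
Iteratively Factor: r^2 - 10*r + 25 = (r - 5)*(r - 5)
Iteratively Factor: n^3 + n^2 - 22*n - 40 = (n + 4)*(n^2 - 3*n - 10) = (n - 5)*(n + 4)*(n + 2)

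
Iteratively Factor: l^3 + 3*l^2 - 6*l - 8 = (l + 1)*(l^2 + 2*l - 8) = (l - 2)*(l + 1)*(l + 4)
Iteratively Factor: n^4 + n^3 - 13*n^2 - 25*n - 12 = (n + 3)*(n^3 - 2*n^2 - 7*n - 4) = (n - 4)*(n + 3)*(n^2 + 2*n + 1) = (n - 4)*(n + 1)*(n + 3)*(n + 1)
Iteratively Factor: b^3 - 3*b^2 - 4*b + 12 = (b - 3)*(b^2 - 4) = (b - 3)*(b + 2)*(b - 2)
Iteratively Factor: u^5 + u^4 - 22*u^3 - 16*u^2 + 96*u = (u)*(u^4 + u^3 - 22*u^2 - 16*u + 96) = u*(u - 4)*(u^3 + 5*u^2 - 2*u - 24) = u*(u - 4)*(u + 4)*(u^2 + u - 6) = u*(u - 4)*(u + 3)*(u + 4)*(u - 2)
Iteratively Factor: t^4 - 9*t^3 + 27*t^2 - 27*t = (t - 3)*(t^3 - 6*t^2 + 9*t) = (t - 3)^2*(t^2 - 3*t) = (t - 3)^3*(t)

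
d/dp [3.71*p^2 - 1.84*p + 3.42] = 7.42*p - 1.84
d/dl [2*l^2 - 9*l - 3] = 4*l - 9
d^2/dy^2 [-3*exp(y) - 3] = -3*exp(y)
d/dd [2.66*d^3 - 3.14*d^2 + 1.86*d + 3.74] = 7.98*d^2 - 6.28*d + 1.86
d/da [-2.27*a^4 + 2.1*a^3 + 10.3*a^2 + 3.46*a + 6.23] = -9.08*a^3 + 6.3*a^2 + 20.6*a + 3.46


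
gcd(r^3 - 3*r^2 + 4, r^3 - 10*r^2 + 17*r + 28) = r + 1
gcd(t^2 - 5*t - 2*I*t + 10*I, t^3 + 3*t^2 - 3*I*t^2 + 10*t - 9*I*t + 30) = 1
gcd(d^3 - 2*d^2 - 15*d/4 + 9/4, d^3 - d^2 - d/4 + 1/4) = d - 1/2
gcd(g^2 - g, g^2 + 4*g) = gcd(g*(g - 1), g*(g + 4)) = g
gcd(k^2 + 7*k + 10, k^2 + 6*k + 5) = k + 5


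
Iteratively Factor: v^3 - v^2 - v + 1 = (v - 1)*(v^2 - 1) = (v - 1)^2*(v + 1)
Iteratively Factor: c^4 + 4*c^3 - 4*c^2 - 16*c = (c + 4)*(c^3 - 4*c) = (c - 2)*(c + 4)*(c^2 + 2*c) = c*(c - 2)*(c + 4)*(c + 2)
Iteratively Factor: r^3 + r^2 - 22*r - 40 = (r + 2)*(r^2 - r - 20) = (r - 5)*(r + 2)*(r + 4)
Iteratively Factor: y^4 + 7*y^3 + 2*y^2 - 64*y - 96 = (y - 3)*(y^3 + 10*y^2 + 32*y + 32) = (y - 3)*(y + 4)*(y^2 + 6*y + 8) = (y - 3)*(y + 4)^2*(y + 2)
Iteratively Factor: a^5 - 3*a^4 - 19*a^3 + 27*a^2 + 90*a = (a + 2)*(a^4 - 5*a^3 - 9*a^2 + 45*a) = a*(a + 2)*(a^3 - 5*a^2 - 9*a + 45) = a*(a + 2)*(a + 3)*(a^2 - 8*a + 15) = a*(a - 3)*(a + 2)*(a + 3)*(a - 5)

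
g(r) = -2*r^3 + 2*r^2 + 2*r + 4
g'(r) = -6*r^2 + 4*r + 2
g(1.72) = 3.18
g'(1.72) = -8.87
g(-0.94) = 5.55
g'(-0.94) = -7.06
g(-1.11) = 6.98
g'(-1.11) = -9.83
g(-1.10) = 6.88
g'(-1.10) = -9.66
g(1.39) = 5.27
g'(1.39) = -4.03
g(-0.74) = 4.43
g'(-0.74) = -4.25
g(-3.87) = 142.14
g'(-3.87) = -103.34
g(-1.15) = 7.39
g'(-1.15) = -10.54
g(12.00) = -3140.00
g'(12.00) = -814.00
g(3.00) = -26.00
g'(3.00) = -40.00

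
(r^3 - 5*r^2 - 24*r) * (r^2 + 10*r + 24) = r^5 + 5*r^4 - 50*r^3 - 360*r^2 - 576*r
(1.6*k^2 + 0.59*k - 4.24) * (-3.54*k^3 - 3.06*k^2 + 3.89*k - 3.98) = -5.664*k^5 - 6.9846*k^4 + 19.4282*k^3 + 8.9015*k^2 - 18.8418*k + 16.8752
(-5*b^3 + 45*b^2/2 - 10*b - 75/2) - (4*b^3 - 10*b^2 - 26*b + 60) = -9*b^3 + 65*b^2/2 + 16*b - 195/2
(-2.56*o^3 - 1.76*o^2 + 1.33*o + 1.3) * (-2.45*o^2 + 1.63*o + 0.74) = 6.272*o^5 + 0.139200000000001*o^4 - 8.0217*o^3 - 2.3195*o^2 + 3.1032*o + 0.962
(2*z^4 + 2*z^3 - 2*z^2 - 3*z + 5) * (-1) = -2*z^4 - 2*z^3 + 2*z^2 + 3*z - 5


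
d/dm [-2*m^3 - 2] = -6*m^2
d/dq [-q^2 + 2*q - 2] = 2 - 2*q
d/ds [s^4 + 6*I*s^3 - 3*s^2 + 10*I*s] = 4*s^3 + 18*I*s^2 - 6*s + 10*I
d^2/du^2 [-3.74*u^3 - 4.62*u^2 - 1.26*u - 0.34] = -22.44*u - 9.24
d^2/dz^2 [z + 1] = 0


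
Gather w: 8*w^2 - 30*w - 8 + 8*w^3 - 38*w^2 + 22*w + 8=8*w^3 - 30*w^2 - 8*w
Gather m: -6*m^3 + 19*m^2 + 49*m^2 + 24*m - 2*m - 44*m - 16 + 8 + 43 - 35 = -6*m^3 + 68*m^2 - 22*m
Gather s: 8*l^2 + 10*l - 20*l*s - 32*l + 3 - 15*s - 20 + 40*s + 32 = 8*l^2 - 22*l + s*(25 - 20*l) + 15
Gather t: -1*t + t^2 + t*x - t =t^2 + t*(x - 2)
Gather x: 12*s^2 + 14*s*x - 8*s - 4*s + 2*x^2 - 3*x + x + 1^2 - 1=12*s^2 - 12*s + 2*x^2 + x*(14*s - 2)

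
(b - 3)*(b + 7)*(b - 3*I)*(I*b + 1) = I*b^4 + 4*b^3 + 4*I*b^3 + 16*b^2 - 24*I*b^2 - 84*b - 12*I*b + 63*I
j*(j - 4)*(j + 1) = j^3 - 3*j^2 - 4*j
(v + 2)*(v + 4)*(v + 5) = v^3 + 11*v^2 + 38*v + 40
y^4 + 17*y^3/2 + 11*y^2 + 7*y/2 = y*(y + 1/2)*(y + 1)*(y + 7)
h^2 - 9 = (h - 3)*(h + 3)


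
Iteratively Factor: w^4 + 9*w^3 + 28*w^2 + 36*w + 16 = (w + 4)*(w^3 + 5*w^2 + 8*w + 4) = (w + 2)*(w + 4)*(w^2 + 3*w + 2) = (w + 1)*(w + 2)*(w + 4)*(w + 2)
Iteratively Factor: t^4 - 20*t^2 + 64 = (t + 2)*(t^3 - 2*t^2 - 16*t + 32) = (t - 2)*(t + 2)*(t^2 - 16) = (t - 4)*(t - 2)*(t + 2)*(t + 4)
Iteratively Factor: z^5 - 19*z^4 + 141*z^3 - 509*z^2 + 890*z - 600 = (z - 3)*(z^4 - 16*z^3 + 93*z^2 - 230*z + 200) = (z - 5)*(z - 3)*(z^3 - 11*z^2 + 38*z - 40) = (z - 5)*(z - 3)*(z - 2)*(z^2 - 9*z + 20) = (z - 5)^2*(z - 3)*(z - 2)*(z - 4)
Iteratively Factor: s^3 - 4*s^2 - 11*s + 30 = (s + 3)*(s^2 - 7*s + 10) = (s - 2)*(s + 3)*(s - 5)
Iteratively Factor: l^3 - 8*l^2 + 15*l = (l - 5)*(l^2 - 3*l) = (l - 5)*(l - 3)*(l)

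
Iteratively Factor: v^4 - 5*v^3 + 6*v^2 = (v - 3)*(v^3 - 2*v^2) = (v - 3)*(v - 2)*(v^2) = v*(v - 3)*(v - 2)*(v)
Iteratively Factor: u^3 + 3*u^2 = (u + 3)*(u^2) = u*(u + 3)*(u)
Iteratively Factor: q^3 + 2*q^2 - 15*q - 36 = (q + 3)*(q^2 - q - 12) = (q + 3)^2*(q - 4)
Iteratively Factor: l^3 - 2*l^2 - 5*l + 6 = (l - 1)*(l^2 - l - 6) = (l - 3)*(l - 1)*(l + 2)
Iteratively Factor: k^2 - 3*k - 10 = (k + 2)*(k - 5)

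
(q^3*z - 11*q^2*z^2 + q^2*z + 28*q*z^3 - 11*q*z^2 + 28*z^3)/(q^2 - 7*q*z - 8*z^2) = z*(-q^3 + 11*q^2*z - q^2 - 28*q*z^2 + 11*q*z - 28*z^2)/(-q^2 + 7*q*z + 8*z^2)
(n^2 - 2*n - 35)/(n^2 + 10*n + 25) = (n - 7)/(n + 5)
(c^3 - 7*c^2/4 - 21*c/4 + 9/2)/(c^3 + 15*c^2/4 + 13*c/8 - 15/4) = 2*(c - 3)/(2*c + 5)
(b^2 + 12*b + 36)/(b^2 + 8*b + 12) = (b + 6)/(b + 2)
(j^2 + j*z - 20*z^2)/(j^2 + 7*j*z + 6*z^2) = (j^2 + j*z - 20*z^2)/(j^2 + 7*j*z + 6*z^2)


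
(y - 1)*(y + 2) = y^2 + y - 2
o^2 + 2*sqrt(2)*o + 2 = (o + sqrt(2))^2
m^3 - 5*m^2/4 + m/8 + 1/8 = (m - 1)*(m - 1/2)*(m + 1/4)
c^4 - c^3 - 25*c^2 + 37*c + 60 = (c - 4)*(c - 3)*(c + 1)*(c + 5)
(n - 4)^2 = n^2 - 8*n + 16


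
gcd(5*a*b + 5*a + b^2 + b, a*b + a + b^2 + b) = b + 1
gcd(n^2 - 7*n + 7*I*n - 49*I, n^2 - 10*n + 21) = n - 7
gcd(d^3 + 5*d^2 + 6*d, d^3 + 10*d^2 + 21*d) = d^2 + 3*d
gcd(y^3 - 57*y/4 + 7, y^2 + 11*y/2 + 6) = y + 4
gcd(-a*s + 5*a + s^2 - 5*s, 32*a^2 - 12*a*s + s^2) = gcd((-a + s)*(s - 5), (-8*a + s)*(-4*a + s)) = 1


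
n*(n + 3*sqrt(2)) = n^2 + 3*sqrt(2)*n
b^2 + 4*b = b*(b + 4)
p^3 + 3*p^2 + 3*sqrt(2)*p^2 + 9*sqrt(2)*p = p*(p + 3)*(p + 3*sqrt(2))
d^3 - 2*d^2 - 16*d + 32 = (d - 4)*(d - 2)*(d + 4)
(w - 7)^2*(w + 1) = w^3 - 13*w^2 + 35*w + 49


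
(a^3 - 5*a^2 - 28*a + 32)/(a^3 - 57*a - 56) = (a^2 + 3*a - 4)/(a^2 + 8*a + 7)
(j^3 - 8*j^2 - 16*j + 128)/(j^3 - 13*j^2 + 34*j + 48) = (j^2 - 16)/(j^2 - 5*j - 6)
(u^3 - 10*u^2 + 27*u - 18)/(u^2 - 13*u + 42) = (u^2 - 4*u + 3)/(u - 7)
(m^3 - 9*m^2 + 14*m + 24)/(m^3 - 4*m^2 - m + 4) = (m - 6)/(m - 1)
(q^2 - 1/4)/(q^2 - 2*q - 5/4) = (2*q - 1)/(2*q - 5)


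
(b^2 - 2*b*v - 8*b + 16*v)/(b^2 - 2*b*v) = (b - 8)/b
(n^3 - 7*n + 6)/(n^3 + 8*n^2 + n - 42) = (n - 1)/(n + 7)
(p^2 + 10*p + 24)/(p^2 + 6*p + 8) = (p + 6)/(p + 2)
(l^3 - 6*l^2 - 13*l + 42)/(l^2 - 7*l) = l + 1 - 6/l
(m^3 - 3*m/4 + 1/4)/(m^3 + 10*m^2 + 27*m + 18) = (m^2 - m + 1/4)/(m^2 + 9*m + 18)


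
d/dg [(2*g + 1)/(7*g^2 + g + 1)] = (14*g^2 + 2*g - (2*g + 1)*(14*g + 1) + 2)/(7*g^2 + g + 1)^2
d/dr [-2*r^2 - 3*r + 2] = -4*r - 3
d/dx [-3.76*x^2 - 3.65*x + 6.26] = -7.52*x - 3.65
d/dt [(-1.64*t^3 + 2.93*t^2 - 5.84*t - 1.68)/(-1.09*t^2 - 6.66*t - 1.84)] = (1.7876*t^4 + 21.8448*t^3 - 16.8266*t^2 - 14.4448*t - 0.443200000000001)/(1.1881*t^4 + 14.5188*t^3 + 48.3668*t^2 + 24.5088*t + 3.3856)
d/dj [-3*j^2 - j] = -6*j - 1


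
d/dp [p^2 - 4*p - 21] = 2*p - 4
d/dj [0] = 0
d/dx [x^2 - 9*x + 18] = 2*x - 9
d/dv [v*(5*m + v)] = 5*m + 2*v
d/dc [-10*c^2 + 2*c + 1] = 2 - 20*c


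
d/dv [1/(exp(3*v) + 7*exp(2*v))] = (-3*exp(v) - 14)*exp(-2*v)/(exp(v) + 7)^2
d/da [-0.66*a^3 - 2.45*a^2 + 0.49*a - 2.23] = -1.98*a^2 - 4.9*a + 0.49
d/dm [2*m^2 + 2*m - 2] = 4*m + 2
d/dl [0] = 0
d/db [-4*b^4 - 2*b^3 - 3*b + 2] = -16*b^3 - 6*b^2 - 3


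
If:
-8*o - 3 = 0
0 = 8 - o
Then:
No Solution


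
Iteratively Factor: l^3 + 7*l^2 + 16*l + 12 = (l + 2)*(l^2 + 5*l + 6) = (l + 2)^2*(l + 3)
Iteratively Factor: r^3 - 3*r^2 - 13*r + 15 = (r + 3)*(r^2 - 6*r + 5) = (r - 1)*(r + 3)*(r - 5)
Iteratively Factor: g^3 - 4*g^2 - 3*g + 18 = (g + 2)*(g^2 - 6*g + 9) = (g - 3)*(g + 2)*(g - 3)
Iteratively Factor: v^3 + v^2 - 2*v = (v + 2)*(v^2 - v) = (v - 1)*(v + 2)*(v)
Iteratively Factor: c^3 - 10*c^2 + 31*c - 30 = (c - 3)*(c^2 - 7*c + 10) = (c - 5)*(c - 3)*(c - 2)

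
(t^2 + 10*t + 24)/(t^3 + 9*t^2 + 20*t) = (t + 6)/(t*(t + 5))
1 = 1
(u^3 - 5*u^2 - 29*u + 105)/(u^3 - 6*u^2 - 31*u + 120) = (u - 7)/(u - 8)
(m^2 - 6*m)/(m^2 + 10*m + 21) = m*(m - 6)/(m^2 + 10*m + 21)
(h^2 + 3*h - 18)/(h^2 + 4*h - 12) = (h - 3)/(h - 2)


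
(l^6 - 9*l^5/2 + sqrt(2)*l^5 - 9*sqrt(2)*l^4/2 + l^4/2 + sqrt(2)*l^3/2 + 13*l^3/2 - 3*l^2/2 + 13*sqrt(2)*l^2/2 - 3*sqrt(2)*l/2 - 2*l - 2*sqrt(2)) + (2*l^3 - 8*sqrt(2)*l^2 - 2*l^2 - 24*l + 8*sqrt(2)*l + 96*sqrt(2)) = l^6 - 9*l^5/2 + sqrt(2)*l^5 - 9*sqrt(2)*l^4/2 + l^4/2 + sqrt(2)*l^3/2 + 17*l^3/2 - 7*l^2/2 - 3*sqrt(2)*l^2/2 - 26*l + 13*sqrt(2)*l/2 + 94*sqrt(2)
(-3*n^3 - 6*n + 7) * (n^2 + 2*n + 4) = -3*n^5 - 6*n^4 - 18*n^3 - 5*n^2 - 10*n + 28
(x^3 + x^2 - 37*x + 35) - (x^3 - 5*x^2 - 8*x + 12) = 6*x^2 - 29*x + 23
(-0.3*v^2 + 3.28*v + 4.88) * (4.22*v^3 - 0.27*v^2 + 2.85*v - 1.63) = -1.266*v^5 + 13.9226*v^4 + 18.853*v^3 + 8.5194*v^2 + 8.5616*v - 7.9544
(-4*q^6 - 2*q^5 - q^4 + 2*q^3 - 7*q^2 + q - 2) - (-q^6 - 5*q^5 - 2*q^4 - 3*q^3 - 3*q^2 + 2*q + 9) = -3*q^6 + 3*q^5 + q^4 + 5*q^3 - 4*q^2 - q - 11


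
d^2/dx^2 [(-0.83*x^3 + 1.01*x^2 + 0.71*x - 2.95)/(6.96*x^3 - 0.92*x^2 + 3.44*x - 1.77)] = (87.22272*x^6 + 325.594368*x^5 - 2009.900448*x^4 + 433.080472*x^3 - 313.348056*x^2 - 184.571706*x - 45.236126)/(337.153536*x^9 - 133.698816*x^8 + 517.590144*x^7 - 390.165632*x^6 + 323.8224*x^5 - 291.423408*x^4 + 139.732712*x^3 - 71.48322*x^2 + 32.331528*x - 5.545233)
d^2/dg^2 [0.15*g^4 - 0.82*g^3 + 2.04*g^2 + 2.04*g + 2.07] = 1.8*g^2 - 4.92*g + 4.08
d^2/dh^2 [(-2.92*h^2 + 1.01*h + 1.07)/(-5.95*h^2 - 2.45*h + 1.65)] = (1.13686837721616e-13*h^4 - 156.64565*h^3 - 55.2814500000001*h^2 - 153.0816*h - 26.12125)/(210.644875*h^6 + 260.208375*h^5 - 68.09775*h^4 - 129.611125*h^3 + 18.88425*h^2 + 20.010375*h - 4.492125)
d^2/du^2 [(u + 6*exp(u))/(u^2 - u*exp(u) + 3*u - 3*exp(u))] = (2*(u + 6*exp(u))*(u*exp(u) - 2*u + 4*exp(u) - 3)^2 + ((u + 6*exp(u))*(u*exp(u) + 5*exp(u) - 2) + 2*(6*exp(u) + 1)*(u*exp(u) - 2*u + 4*exp(u) - 3))*(u^2 - u*exp(u) + 3*u - 3*exp(u)) + 6*(u^2 - u*exp(u) + 3*u - 3*exp(u))^2*exp(u))/(u^2 - u*exp(u) + 3*u - 3*exp(u))^3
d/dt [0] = 0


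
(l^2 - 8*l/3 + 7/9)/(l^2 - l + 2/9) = (3*l - 7)/(3*l - 2)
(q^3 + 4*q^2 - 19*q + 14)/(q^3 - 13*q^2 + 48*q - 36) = (q^2 + 5*q - 14)/(q^2 - 12*q + 36)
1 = 1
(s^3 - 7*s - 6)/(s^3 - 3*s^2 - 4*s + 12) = (s + 1)/(s - 2)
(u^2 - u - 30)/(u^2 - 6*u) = (u + 5)/u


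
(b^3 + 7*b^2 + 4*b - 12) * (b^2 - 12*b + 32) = b^5 - 5*b^4 - 48*b^3 + 164*b^2 + 272*b - 384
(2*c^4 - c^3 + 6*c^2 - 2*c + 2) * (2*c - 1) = 4*c^5 - 4*c^4 + 13*c^3 - 10*c^2 + 6*c - 2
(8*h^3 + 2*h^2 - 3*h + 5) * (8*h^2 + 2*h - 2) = 64*h^5 + 32*h^4 - 36*h^3 + 30*h^2 + 16*h - 10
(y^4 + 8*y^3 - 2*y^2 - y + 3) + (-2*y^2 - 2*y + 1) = y^4 + 8*y^3 - 4*y^2 - 3*y + 4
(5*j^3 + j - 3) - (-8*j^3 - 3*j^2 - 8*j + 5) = 13*j^3 + 3*j^2 + 9*j - 8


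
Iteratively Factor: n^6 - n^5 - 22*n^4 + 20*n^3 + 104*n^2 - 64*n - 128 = (n - 4)*(n^5 + 3*n^4 - 10*n^3 - 20*n^2 + 24*n + 32) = (n - 4)*(n - 2)*(n^4 + 5*n^3 - 20*n - 16) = (n - 4)*(n - 2)*(n + 2)*(n^3 + 3*n^2 - 6*n - 8) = (n - 4)*(n - 2)*(n + 1)*(n + 2)*(n^2 + 2*n - 8) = (n - 4)*(n - 2)*(n + 1)*(n + 2)*(n + 4)*(n - 2)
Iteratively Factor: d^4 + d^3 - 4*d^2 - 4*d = (d + 1)*(d^3 - 4*d) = (d - 2)*(d + 1)*(d^2 + 2*d) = (d - 2)*(d + 1)*(d + 2)*(d)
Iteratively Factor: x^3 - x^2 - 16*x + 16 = (x - 1)*(x^2 - 16) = (x - 1)*(x + 4)*(x - 4)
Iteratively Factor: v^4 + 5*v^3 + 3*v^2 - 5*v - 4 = (v + 1)*(v^3 + 4*v^2 - v - 4) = (v - 1)*(v + 1)*(v^2 + 5*v + 4) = (v - 1)*(v + 1)*(v + 4)*(v + 1)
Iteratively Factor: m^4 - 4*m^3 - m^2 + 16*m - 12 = (m - 3)*(m^3 - m^2 - 4*m + 4) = (m - 3)*(m - 1)*(m^2 - 4) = (m - 3)*(m - 2)*(m - 1)*(m + 2)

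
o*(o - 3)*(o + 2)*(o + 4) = o^4 + 3*o^3 - 10*o^2 - 24*o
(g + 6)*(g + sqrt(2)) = g^2 + sqrt(2)*g + 6*g + 6*sqrt(2)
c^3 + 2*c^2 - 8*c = c*(c - 2)*(c + 4)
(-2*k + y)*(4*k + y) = -8*k^2 + 2*k*y + y^2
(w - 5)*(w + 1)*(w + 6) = w^3 + 2*w^2 - 29*w - 30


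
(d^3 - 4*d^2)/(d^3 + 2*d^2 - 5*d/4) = 4*d*(d - 4)/(4*d^2 + 8*d - 5)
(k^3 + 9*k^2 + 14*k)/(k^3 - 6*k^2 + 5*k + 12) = k*(k^2 + 9*k + 14)/(k^3 - 6*k^2 + 5*k + 12)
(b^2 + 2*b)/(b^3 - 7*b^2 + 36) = b/(b^2 - 9*b + 18)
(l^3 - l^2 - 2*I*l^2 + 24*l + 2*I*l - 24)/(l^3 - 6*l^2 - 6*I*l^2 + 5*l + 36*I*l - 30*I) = (l + 4*I)/(l - 5)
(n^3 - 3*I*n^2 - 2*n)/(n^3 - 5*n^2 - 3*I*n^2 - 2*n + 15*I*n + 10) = n/(n - 5)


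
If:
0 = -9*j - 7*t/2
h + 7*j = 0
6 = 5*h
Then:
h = 6/5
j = -6/35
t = 108/245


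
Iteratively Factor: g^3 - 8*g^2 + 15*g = (g)*(g^2 - 8*g + 15) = g*(g - 5)*(g - 3)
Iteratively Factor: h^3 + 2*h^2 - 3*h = (h + 3)*(h^2 - h) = (h - 1)*(h + 3)*(h)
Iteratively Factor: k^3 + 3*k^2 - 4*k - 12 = (k - 2)*(k^2 + 5*k + 6) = (k - 2)*(k + 3)*(k + 2)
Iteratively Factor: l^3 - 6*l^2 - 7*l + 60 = (l - 4)*(l^2 - 2*l - 15) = (l - 4)*(l + 3)*(l - 5)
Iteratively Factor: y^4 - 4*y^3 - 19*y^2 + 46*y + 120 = (y + 2)*(y^3 - 6*y^2 - 7*y + 60) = (y - 4)*(y + 2)*(y^2 - 2*y - 15) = (y - 5)*(y - 4)*(y + 2)*(y + 3)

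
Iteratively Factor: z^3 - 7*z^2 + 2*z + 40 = (z - 4)*(z^2 - 3*z - 10) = (z - 4)*(z + 2)*(z - 5)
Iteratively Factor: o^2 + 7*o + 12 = (o + 4)*(o + 3)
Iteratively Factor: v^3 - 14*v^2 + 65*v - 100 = (v - 5)*(v^2 - 9*v + 20) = (v - 5)*(v - 4)*(v - 5)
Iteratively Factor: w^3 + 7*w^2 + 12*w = (w)*(w^2 + 7*w + 12) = w*(w + 3)*(w + 4)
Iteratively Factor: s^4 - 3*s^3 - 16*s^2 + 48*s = (s)*(s^3 - 3*s^2 - 16*s + 48) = s*(s + 4)*(s^2 - 7*s + 12) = s*(s - 4)*(s + 4)*(s - 3)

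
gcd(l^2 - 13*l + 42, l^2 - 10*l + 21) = l - 7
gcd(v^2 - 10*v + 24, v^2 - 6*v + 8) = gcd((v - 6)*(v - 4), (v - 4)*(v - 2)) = v - 4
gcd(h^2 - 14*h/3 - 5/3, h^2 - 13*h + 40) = h - 5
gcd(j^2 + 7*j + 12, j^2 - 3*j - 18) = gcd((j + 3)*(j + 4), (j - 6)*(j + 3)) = j + 3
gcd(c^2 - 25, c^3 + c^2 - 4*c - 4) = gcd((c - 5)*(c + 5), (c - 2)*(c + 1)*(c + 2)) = 1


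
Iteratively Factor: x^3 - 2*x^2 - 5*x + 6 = (x - 1)*(x^2 - x - 6) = (x - 3)*(x - 1)*(x + 2)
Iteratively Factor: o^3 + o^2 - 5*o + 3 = (o + 3)*(o^2 - 2*o + 1) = (o - 1)*(o + 3)*(o - 1)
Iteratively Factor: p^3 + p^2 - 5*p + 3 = (p - 1)*(p^2 + 2*p - 3) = (p - 1)^2*(p + 3)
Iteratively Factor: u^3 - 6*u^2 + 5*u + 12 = (u + 1)*(u^2 - 7*u + 12) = (u - 3)*(u + 1)*(u - 4)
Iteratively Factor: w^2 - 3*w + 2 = (w - 2)*(w - 1)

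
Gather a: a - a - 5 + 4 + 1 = 0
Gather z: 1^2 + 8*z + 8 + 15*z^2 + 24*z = 15*z^2 + 32*z + 9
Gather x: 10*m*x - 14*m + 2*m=10*m*x - 12*m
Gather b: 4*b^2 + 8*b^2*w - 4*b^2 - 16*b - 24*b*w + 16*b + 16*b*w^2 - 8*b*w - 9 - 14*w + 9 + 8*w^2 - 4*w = 8*b^2*w + b*(16*w^2 - 32*w) + 8*w^2 - 18*w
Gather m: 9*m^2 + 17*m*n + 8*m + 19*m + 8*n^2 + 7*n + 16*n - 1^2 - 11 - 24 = 9*m^2 + m*(17*n + 27) + 8*n^2 + 23*n - 36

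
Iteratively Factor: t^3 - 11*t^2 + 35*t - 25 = (t - 5)*(t^2 - 6*t + 5) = (t - 5)^2*(t - 1)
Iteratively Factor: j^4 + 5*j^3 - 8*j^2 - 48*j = (j - 3)*(j^3 + 8*j^2 + 16*j) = (j - 3)*(j + 4)*(j^2 + 4*j) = (j - 3)*(j + 4)^2*(j)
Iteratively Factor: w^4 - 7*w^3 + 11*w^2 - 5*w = (w - 5)*(w^3 - 2*w^2 + w) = (w - 5)*(w - 1)*(w^2 - w) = w*(w - 5)*(w - 1)*(w - 1)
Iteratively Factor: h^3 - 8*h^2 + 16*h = (h - 4)*(h^2 - 4*h) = h*(h - 4)*(h - 4)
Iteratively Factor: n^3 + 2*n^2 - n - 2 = (n + 2)*(n^2 - 1) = (n - 1)*(n + 2)*(n + 1)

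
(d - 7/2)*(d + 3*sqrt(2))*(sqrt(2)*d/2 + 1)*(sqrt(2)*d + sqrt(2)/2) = d^4 - 3*d^3 + 4*sqrt(2)*d^3 - 12*sqrt(2)*d^2 + 17*d^2/4 - 18*d - 7*sqrt(2)*d - 21/2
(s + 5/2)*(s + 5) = s^2 + 15*s/2 + 25/2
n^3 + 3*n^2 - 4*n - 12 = (n - 2)*(n + 2)*(n + 3)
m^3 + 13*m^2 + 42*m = m*(m + 6)*(m + 7)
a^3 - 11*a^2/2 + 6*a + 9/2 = (a - 3)^2*(a + 1/2)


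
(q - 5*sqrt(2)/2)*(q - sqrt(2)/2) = q^2 - 3*sqrt(2)*q + 5/2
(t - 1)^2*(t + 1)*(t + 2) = t^4 + t^3 - 3*t^2 - t + 2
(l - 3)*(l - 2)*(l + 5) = l^3 - 19*l + 30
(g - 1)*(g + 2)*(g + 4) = g^3 + 5*g^2 + 2*g - 8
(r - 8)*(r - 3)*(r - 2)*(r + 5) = r^4 - 8*r^3 - 19*r^2 + 182*r - 240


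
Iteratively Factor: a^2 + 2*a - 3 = (a - 1)*(a + 3)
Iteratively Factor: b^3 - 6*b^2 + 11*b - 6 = (b - 3)*(b^2 - 3*b + 2) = (b - 3)*(b - 2)*(b - 1)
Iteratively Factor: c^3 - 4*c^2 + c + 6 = (c - 2)*(c^2 - 2*c - 3) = (c - 2)*(c + 1)*(c - 3)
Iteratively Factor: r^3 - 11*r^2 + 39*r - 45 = (r - 3)*(r^2 - 8*r + 15) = (r - 5)*(r - 3)*(r - 3)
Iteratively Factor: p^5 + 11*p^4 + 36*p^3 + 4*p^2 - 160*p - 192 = (p + 4)*(p^4 + 7*p^3 + 8*p^2 - 28*p - 48) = (p + 4)^2*(p^3 + 3*p^2 - 4*p - 12) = (p + 2)*(p + 4)^2*(p^2 + p - 6) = (p - 2)*(p + 2)*(p + 4)^2*(p + 3)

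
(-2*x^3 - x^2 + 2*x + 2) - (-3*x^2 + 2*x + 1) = -2*x^3 + 2*x^2 + 1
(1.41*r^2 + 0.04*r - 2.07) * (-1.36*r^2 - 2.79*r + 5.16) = -1.9176*r^4 - 3.9883*r^3 + 9.9792*r^2 + 5.9817*r - 10.6812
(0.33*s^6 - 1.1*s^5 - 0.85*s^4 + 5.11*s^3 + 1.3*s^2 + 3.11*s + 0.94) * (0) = 0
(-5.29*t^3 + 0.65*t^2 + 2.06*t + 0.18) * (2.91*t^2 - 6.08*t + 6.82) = -15.3939*t^5 + 34.0547*t^4 - 34.0352*t^3 - 7.568*t^2 + 12.9548*t + 1.2276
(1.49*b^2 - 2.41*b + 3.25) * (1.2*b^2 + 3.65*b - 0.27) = 1.788*b^4 + 2.5465*b^3 - 5.2988*b^2 + 12.5132*b - 0.8775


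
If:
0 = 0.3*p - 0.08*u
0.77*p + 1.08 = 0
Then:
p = -1.40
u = -5.26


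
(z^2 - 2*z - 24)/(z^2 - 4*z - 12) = (z + 4)/(z + 2)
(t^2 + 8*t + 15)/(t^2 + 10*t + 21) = (t + 5)/(t + 7)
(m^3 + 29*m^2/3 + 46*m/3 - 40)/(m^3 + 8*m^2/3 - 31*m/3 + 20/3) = (m + 6)/(m - 1)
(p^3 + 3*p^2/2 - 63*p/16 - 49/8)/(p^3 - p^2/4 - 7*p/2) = (p + 7/4)/p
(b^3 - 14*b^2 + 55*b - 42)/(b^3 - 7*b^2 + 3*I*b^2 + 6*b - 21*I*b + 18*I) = (b - 7)/(b + 3*I)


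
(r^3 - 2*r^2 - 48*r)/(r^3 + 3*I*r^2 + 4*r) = (r^2 - 2*r - 48)/(r^2 + 3*I*r + 4)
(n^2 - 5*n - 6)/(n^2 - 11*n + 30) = (n + 1)/(n - 5)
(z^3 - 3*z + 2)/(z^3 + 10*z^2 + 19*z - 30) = (z^2 + z - 2)/(z^2 + 11*z + 30)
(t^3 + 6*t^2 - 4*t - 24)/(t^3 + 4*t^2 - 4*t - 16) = (t + 6)/(t + 4)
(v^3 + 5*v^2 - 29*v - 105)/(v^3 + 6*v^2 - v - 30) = (v^2 + 2*v - 35)/(v^2 + 3*v - 10)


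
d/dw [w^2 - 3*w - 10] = 2*w - 3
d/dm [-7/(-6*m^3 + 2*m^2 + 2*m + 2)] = 7*(-9*m^2 + 2*m + 1)/(2*(-3*m^3 + m^2 + m + 1)^2)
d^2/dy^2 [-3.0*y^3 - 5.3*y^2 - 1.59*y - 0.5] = -18.0*y - 10.6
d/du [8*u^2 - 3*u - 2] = 16*u - 3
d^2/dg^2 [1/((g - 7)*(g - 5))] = 2*((g - 7)^2 + (g - 7)*(g - 5) + (g - 5)^2)/((g - 7)^3*(g - 5)^3)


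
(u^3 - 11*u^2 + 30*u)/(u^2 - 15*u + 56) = u*(u^2 - 11*u + 30)/(u^2 - 15*u + 56)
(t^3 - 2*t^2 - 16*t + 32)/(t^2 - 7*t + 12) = (t^2 + 2*t - 8)/(t - 3)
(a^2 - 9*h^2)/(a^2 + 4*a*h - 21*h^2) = (a + 3*h)/(a + 7*h)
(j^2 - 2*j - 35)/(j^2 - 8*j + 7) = (j + 5)/(j - 1)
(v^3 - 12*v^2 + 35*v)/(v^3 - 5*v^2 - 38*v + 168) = v*(v - 5)/(v^2 + 2*v - 24)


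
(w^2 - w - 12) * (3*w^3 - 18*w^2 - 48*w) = 3*w^5 - 21*w^4 - 66*w^3 + 264*w^2 + 576*w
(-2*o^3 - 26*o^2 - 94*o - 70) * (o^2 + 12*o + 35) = -2*o^5 - 50*o^4 - 476*o^3 - 2108*o^2 - 4130*o - 2450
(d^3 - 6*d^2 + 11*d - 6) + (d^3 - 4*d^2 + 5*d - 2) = 2*d^3 - 10*d^2 + 16*d - 8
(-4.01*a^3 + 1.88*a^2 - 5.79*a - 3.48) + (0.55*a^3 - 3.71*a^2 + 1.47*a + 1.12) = -3.46*a^3 - 1.83*a^2 - 4.32*a - 2.36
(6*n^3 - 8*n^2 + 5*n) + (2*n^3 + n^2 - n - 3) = 8*n^3 - 7*n^2 + 4*n - 3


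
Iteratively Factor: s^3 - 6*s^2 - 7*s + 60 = (s - 4)*(s^2 - 2*s - 15) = (s - 4)*(s + 3)*(s - 5)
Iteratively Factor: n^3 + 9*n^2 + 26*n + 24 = (n + 4)*(n^2 + 5*n + 6) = (n + 3)*(n + 4)*(n + 2)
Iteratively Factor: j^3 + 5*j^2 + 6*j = (j)*(j^2 + 5*j + 6) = j*(j + 2)*(j + 3)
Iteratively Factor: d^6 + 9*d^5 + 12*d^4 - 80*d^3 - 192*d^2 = (d + 4)*(d^5 + 5*d^4 - 8*d^3 - 48*d^2) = (d - 3)*(d + 4)*(d^4 + 8*d^3 + 16*d^2) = d*(d - 3)*(d + 4)*(d^3 + 8*d^2 + 16*d) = d^2*(d - 3)*(d + 4)*(d^2 + 8*d + 16) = d^2*(d - 3)*(d + 4)^2*(d + 4)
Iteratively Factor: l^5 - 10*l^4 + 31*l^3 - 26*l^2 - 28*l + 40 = (l - 2)*(l^4 - 8*l^3 + 15*l^2 + 4*l - 20) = (l - 2)*(l + 1)*(l^3 - 9*l^2 + 24*l - 20) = (l - 5)*(l - 2)*(l + 1)*(l^2 - 4*l + 4) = (l - 5)*(l - 2)^2*(l + 1)*(l - 2)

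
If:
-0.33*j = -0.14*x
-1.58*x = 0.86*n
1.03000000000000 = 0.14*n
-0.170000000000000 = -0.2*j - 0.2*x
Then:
No Solution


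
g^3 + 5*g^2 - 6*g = g*(g - 1)*(g + 6)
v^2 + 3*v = v*(v + 3)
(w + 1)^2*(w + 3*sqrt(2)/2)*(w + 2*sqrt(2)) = w^4 + 2*w^3 + 7*sqrt(2)*w^3/2 + 7*w^2 + 7*sqrt(2)*w^2 + 7*sqrt(2)*w/2 + 12*w + 6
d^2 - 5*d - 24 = (d - 8)*(d + 3)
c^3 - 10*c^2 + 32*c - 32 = (c - 4)^2*(c - 2)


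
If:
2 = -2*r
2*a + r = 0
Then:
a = 1/2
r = -1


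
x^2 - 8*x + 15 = (x - 5)*(x - 3)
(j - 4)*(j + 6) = j^2 + 2*j - 24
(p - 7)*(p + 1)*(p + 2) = p^3 - 4*p^2 - 19*p - 14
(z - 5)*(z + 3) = z^2 - 2*z - 15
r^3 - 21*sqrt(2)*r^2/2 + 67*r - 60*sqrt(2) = (r - 5*sqrt(2))*(r - 4*sqrt(2))*(r - 3*sqrt(2)/2)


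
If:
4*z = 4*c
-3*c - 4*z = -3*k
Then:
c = z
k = 7*z/3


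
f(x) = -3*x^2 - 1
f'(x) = -6*x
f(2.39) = -18.14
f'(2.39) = -14.34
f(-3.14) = -30.58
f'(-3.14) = 18.84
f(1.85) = -11.27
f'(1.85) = -11.10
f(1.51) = -7.84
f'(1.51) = -9.06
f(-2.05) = -13.61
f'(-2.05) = 12.30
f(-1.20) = -5.32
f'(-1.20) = 7.20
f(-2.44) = -18.86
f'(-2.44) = 14.64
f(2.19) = -15.39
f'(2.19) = -13.14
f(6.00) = -109.00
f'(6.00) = -36.00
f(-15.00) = -676.00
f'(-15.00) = 90.00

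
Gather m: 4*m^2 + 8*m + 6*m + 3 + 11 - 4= 4*m^2 + 14*m + 10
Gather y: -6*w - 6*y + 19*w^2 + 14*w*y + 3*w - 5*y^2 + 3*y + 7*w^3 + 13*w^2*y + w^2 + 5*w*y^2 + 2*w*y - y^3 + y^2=7*w^3 + 20*w^2 - 3*w - y^3 + y^2*(5*w - 4) + y*(13*w^2 + 16*w - 3)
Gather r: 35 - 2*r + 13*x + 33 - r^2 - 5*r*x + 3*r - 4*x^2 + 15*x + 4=-r^2 + r*(1 - 5*x) - 4*x^2 + 28*x + 72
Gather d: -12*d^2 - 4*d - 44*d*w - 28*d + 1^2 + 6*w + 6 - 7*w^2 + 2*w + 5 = -12*d^2 + d*(-44*w - 32) - 7*w^2 + 8*w + 12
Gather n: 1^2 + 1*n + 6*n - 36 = 7*n - 35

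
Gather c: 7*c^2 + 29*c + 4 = 7*c^2 + 29*c + 4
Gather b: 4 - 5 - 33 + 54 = 20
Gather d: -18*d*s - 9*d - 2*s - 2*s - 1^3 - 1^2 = d*(-18*s - 9) - 4*s - 2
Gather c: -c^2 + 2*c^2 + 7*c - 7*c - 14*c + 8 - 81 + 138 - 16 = c^2 - 14*c + 49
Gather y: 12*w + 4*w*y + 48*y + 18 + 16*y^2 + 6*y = 12*w + 16*y^2 + y*(4*w + 54) + 18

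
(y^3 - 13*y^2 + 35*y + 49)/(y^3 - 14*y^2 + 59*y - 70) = (y^2 - 6*y - 7)/(y^2 - 7*y + 10)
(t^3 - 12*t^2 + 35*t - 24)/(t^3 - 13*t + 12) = (t - 8)/(t + 4)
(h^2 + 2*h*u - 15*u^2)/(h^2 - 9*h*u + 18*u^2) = (-h - 5*u)/(-h + 6*u)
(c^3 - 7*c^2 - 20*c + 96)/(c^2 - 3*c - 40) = (c^2 + c - 12)/(c + 5)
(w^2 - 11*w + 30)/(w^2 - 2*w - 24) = (w - 5)/(w + 4)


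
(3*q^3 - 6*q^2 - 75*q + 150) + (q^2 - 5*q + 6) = 3*q^3 - 5*q^2 - 80*q + 156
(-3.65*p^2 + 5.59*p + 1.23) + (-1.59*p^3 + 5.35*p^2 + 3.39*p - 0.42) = -1.59*p^3 + 1.7*p^2 + 8.98*p + 0.81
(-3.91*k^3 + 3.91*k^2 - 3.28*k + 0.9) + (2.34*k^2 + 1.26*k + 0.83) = -3.91*k^3 + 6.25*k^2 - 2.02*k + 1.73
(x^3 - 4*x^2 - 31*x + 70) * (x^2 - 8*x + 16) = x^5 - 12*x^4 + 17*x^3 + 254*x^2 - 1056*x + 1120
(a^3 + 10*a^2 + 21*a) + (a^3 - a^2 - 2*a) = 2*a^3 + 9*a^2 + 19*a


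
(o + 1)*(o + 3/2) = o^2 + 5*o/2 + 3/2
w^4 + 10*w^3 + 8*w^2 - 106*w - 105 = (w - 3)*(w + 1)*(w + 5)*(w + 7)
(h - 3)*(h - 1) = h^2 - 4*h + 3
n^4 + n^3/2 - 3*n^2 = n^2*(n - 3/2)*(n + 2)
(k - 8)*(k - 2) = k^2 - 10*k + 16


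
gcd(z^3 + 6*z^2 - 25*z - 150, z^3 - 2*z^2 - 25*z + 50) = z^2 - 25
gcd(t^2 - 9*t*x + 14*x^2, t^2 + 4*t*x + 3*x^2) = 1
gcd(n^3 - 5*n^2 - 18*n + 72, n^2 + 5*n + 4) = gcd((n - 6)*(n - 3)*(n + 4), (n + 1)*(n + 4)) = n + 4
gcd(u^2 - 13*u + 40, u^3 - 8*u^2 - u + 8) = u - 8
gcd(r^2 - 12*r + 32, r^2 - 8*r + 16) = r - 4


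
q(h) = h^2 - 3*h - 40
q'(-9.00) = -21.00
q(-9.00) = 68.00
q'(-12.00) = -27.00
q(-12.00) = 140.00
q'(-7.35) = -17.70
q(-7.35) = 36.07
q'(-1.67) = -6.34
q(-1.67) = -32.20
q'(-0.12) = -3.24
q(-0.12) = -39.63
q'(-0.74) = -4.48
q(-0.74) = -37.23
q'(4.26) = 5.52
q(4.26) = -34.63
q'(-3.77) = -10.54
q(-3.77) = -14.48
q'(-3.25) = -9.50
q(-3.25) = -19.69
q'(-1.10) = -5.20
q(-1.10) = -35.49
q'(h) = 2*h - 3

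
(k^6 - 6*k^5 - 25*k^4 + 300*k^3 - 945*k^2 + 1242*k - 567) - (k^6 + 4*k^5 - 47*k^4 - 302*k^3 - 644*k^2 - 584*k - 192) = -10*k^5 + 22*k^4 + 602*k^3 - 301*k^2 + 1826*k - 375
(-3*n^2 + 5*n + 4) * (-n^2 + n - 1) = 3*n^4 - 8*n^3 + 4*n^2 - n - 4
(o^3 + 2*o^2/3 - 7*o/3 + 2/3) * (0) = 0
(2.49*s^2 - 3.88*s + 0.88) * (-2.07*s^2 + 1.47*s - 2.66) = -5.1543*s^4 + 11.6919*s^3 - 14.1486*s^2 + 11.6144*s - 2.3408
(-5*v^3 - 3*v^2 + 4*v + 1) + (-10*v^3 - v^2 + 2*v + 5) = -15*v^3 - 4*v^2 + 6*v + 6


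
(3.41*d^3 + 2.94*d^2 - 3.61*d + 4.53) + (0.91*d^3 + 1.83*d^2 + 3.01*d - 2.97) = 4.32*d^3 + 4.77*d^2 - 0.6*d + 1.56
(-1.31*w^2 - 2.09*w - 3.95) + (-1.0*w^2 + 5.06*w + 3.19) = -2.31*w^2 + 2.97*w - 0.76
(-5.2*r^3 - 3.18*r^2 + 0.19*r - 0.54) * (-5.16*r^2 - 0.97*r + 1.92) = 26.832*r^5 + 21.4528*r^4 - 7.8798*r^3 - 3.5035*r^2 + 0.8886*r - 1.0368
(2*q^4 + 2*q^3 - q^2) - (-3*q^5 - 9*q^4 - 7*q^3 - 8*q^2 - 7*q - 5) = 3*q^5 + 11*q^4 + 9*q^3 + 7*q^2 + 7*q + 5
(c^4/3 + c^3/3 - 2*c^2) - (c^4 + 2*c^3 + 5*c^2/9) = -2*c^4/3 - 5*c^3/3 - 23*c^2/9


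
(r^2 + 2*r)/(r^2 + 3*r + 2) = r/(r + 1)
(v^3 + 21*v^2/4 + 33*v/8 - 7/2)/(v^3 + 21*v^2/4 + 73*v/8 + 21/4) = (2*v^2 + 7*v - 4)/(2*v^2 + 7*v + 6)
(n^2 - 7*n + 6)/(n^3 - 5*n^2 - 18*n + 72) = (n - 1)/(n^2 + n - 12)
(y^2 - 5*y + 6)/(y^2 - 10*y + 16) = (y - 3)/(y - 8)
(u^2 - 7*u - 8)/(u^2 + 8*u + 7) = (u - 8)/(u + 7)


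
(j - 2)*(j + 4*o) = j^2 + 4*j*o - 2*j - 8*o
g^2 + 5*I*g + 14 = (g - 2*I)*(g + 7*I)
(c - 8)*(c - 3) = c^2 - 11*c + 24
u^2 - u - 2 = (u - 2)*(u + 1)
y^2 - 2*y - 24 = (y - 6)*(y + 4)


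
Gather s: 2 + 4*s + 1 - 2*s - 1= 2*s + 2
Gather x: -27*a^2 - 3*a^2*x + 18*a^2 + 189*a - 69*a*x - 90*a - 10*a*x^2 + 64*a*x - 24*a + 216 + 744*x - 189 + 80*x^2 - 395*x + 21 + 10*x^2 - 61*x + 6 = -9*a^2 + 75*a + x^2*(90 - 10*a) + x*(-3*a^2 - 5*a + 288) + 54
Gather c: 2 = 2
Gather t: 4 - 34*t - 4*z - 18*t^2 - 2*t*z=-18*t^2 + t*(-2*z - 34) - 4*z + 4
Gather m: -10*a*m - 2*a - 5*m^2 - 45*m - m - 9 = -2*a - 5*m^2 + m*(-10*a - 46) - 9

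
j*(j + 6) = j^2 + 6*j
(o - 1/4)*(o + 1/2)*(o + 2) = o^3 + 9*o^2/4 + 3*o/8 - 1/4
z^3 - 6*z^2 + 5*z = z*(z - 5)*(z - 1)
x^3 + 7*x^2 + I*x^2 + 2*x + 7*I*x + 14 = (x + 7)*(x - I)*(x + 2*I)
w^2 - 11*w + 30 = (w - 6)*(w - 5)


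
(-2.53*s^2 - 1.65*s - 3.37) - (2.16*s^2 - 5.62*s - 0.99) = -4.69*s^2 + 3.97*s - 2.38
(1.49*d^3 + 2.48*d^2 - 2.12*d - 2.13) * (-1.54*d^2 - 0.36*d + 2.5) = -2.2946*d^5 - 4.3556*d^4 + 6.097*d^3 + 10.2434*d^2 - 4.5332*d - 5.325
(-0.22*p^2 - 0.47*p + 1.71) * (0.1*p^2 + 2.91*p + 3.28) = -0.022*p^4 - 0.6872*p^3 - 1.9183*p^2 + 3.4345*p + 5.6088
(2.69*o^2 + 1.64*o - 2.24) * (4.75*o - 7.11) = 12.7775*o^3 - 11.3359*o^2 - 22.3004*o + 15.9264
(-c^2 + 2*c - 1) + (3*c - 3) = -c^2 + 5*c - 4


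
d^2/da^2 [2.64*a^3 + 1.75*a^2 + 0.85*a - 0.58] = 15.84*a + 3.5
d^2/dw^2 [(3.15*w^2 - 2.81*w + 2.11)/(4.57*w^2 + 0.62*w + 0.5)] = (-135.223558*w^3 + 221.216334*w^2 + 74.395944*w - 4.703332)/(95.443993*w^6 + 38.845914*w^5 + 36.597474*w^4 + 8.738528*w^3 + 4.0041*w^2 + 0.465*w + 0.125)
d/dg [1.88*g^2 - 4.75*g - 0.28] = 3.76*g - 4.75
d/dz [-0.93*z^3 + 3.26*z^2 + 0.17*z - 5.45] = -2.79*z^2 + 6.52*z + 0.17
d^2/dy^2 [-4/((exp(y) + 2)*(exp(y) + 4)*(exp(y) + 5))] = (-36*exp(5*y) - 484*exp(4*y) - 2240*exp(3*y) - 3576*exp(2*y) + 1264*exp(y) + 6080)*exp(y)/(exp(9*y) + 33*exp(8*y) + 477*exp(7*y) + 3959*exp(6*y) + 20766*exp(5*y) + 71292*exp(4*y) + 159992*exp(3*y) + 226080*exp(2*y) + 182400*exp(y) + 64000)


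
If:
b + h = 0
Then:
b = -h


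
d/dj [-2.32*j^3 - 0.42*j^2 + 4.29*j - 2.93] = -6.96*j^2 - 0.84*j + 4.29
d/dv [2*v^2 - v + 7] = 4*v - 1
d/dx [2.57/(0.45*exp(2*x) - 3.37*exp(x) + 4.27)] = (8.6609 - 2.313*exp(x))*exp(x)/(0.45*exp(2*x) - 3.37*exp(x) + 4.27)^2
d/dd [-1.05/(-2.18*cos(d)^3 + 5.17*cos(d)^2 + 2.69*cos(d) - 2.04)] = (6.867*cos(d)^2 - 10.857*cos(d) - 2.8245)*sin(d)/(2.18*cos(d)^3 - 5.17*cos(d)^2 - 2.69*cos(d) + 2.04)^2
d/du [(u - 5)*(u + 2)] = 2*u - 3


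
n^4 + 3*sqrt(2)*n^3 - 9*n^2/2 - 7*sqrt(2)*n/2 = n*(n - sqrt(2))*(n + sqrt(2)/2)*(n + 7*sqrt(2)/2)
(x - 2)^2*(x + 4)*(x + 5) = x^4 + 5*x^3 - 12*x^2 - 44*x + 80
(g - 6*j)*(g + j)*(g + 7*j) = g^3 + 2*g^2*j - 41*g*j^2 - 42*j^3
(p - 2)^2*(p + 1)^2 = p^4 - 2*p^3 - 3*p^2 + 4*p + 4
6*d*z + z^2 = z*(6*d + z)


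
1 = 1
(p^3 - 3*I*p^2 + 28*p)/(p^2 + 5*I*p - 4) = p*(p - 7*I)/(p + I)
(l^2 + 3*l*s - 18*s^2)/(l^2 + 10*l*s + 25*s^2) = (l^2 + 3*l*s - 18*s^2)/(l^2 + 10*l*s + 25*s^2)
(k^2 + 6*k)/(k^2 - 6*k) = (k + 6)/(k - 6)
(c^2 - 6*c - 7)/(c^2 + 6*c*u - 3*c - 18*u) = (c^2 - 6*c - 7)/(c^2 + 6*c*u - 3*c - 18*u)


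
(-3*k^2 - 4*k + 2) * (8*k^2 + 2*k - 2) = -24*k^4 - 38*k^3 + 14*k^2 + 12*k - 4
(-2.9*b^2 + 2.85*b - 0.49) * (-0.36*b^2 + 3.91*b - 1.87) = 1.044*b^4 - 12.365*b^3 + 16.7429*b^2 - 7.2454*b + 0.9163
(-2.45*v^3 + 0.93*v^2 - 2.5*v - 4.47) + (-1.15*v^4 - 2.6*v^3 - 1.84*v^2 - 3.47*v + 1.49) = -1.15*v^4 - 5.05*v^3 - 0.91*v^2 - 5.97*v - 2.98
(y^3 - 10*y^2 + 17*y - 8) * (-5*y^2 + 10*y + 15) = -5*y^5 + 60*y^4 - 170*y^3 + 60*y^2 + 175*y - 120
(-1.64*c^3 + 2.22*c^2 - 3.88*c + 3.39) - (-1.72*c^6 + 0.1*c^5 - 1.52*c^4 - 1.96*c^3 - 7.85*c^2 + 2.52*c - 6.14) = 1.72*c^6 - 0.1*c^5 + 1.52*c^4 + 0.32*c^3 + 10.07*c^2 - 6.4*c + 9.53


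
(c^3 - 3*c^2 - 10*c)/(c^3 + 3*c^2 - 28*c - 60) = c/(c + 6)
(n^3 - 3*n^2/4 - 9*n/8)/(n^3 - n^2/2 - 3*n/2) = (n + 3/4)/(n + 1)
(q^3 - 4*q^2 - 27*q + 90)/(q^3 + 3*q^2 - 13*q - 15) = (q - 6)/(q + 1)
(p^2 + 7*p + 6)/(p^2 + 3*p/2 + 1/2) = 2*(p + 6)/(2*p + 1)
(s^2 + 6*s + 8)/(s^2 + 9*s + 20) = (s + 2)/(s + 5)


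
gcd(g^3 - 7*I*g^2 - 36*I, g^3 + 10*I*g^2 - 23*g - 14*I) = g + 2*I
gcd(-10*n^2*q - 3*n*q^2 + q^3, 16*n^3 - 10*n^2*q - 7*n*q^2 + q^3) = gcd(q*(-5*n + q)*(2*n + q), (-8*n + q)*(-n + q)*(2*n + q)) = 2*n + q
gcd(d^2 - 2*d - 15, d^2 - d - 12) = d + 3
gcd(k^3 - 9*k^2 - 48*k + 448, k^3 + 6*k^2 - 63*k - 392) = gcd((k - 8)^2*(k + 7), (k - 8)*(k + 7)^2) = k^2 - k - 56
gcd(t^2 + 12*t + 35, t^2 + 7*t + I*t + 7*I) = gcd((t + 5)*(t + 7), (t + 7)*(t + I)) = t + 7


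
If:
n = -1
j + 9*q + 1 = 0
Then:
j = -9*q - 1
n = -1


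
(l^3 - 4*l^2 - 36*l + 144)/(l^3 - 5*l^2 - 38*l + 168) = (l - 6)/(l - 7)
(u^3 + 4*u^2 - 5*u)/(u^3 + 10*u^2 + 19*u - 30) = u/(u + 6)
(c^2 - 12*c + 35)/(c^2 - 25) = (c - 7)/(c + 5)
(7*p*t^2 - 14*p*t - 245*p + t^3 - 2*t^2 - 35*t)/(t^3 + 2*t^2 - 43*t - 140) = (7*p + t)/(t + 4)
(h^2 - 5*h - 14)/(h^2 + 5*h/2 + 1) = 2*(h - 7)/(2*h + 1)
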